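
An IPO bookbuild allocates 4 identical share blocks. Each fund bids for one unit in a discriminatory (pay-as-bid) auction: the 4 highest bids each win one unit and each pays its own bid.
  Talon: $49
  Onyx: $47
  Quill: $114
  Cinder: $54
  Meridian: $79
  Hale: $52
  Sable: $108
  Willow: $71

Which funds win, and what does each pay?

Quill $114, Sable $108, Meridian $79, Willow $71

Ordering the bids: 114 (Quill), 108 (Sable), 79 (Meridian), 71 (Willow), 54 (Cinder), 52 (Hale), …
Winners (4 units): Quill, Sable, Meridian, Willow.
Each winner pays its own bid: Quill $114, Sable $108, Meridian $79, Willow $71.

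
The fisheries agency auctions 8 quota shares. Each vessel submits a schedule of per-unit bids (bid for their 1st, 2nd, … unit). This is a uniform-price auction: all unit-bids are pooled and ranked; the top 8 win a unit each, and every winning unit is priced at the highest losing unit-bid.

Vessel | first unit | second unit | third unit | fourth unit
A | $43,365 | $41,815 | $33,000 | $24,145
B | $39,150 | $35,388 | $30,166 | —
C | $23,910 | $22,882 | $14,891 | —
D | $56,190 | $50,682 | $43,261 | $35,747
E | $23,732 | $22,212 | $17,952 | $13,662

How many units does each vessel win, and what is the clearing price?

A 2, B 2, D 4; clearing price $33,000

Merging the schedules and taking the best 8: 56,190 (D-1), 50,682 (D-2), 43,365 (A-1), 43,261 (D-3), 41,815 (A-2), 39,150 (B-1), 35,747 (D-4), 35,388 (B-2)
Highest rejected unit-bid = $33,000.
Allocation: A 2, B 2, D 4.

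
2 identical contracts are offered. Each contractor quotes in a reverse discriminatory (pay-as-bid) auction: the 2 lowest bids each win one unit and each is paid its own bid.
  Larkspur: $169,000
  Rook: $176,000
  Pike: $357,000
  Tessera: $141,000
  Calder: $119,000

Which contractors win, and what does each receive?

Ordering the bids: 119,000 (Calder), 141,000 (Tessera), 169,000 (Larkspur), 176,000 (Rook), …
The 2 lowest are Calder, Tessera.
Each winner is paid its own bid: Calder $119,000, Tessera $141,000.

Calder $119,000, Tessera $141,000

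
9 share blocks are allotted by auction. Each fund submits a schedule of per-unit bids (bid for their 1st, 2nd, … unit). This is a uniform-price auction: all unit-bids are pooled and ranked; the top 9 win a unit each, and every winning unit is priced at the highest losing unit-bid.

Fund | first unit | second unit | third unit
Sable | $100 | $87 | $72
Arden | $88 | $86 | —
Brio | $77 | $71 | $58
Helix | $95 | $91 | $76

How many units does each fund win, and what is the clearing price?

All unit-bids, highest first — top 9: 100 (Sable-1), 95 (Helix-1), 91 (Helix-2), 88 (Arden-1), 87 (Sable-2), 86 (Arden-2), 77 (Brio-1), 76 (Helix-3), 72 (Sable-3)
The (k+1)-th unit-bid is $71.
Allocation: Arden 2, Brio 1, Helix 3, Sable 3.

Arden 2, Brio 1, Helix 3, Sable 3; clearing price $71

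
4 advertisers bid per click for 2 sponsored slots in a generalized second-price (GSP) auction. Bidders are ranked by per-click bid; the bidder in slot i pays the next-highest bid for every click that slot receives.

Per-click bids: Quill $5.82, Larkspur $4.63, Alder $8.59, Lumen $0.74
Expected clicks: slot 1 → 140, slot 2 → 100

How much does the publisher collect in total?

Ranked by bid: $8.59 (Alder) > $5.82 (Quill) > $4.63 (Larkspur) > …
Slot 1: Alder pays $5.82 × 140 = $814.80
Slot 2: Quill pays $4.63 × 100 = $463.00
Total = $1277.80

Total revenue: $1277.80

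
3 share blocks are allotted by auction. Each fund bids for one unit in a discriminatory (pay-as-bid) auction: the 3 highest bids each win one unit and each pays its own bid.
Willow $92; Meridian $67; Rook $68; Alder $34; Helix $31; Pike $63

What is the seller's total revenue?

Total revenue: $227

Ordering the bids: 92 (Willow), 68 (Rook), 67 (Meridian), 63 (Pike), 34 (Alder), …
Top 3: Willow, Rook, Meridian.
Total revenue = 92 + 68 + 67 = $227.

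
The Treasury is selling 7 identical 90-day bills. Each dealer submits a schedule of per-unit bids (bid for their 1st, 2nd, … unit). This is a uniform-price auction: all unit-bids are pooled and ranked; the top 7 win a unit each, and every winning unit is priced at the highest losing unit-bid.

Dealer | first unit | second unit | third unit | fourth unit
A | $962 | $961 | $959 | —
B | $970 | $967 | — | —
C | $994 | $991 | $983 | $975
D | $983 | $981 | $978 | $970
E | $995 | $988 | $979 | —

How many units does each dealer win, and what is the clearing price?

C 3, D 2, E 2; clearing price $979

All unit-bids, highest first — top 7: 995 (E-1), 994 (C-1), 991 (C-2), 988 (E-2), 983 (C-3), 983 (D-1), 981 (D-2)
First bid not allocated: $979.
Allocation: C 3, D 2, E 2.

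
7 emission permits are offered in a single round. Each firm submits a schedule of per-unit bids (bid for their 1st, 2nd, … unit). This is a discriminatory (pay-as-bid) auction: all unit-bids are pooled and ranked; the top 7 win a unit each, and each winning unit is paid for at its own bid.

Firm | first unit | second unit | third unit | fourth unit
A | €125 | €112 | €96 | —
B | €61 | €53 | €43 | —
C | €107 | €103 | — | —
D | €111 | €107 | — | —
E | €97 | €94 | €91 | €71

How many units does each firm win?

A 2, C 2, D 2, E 1

Pooled unit-bids ranked (top 7): 125 (A-1), 112 (A-2), 111 (D-1), 107 (C-1), 107 (D-2), 103 (C-2), 97 (E-1)
Next rejected bid: €96 (not a price — pay-as-bid).
Allocation: A 2, C 2, D 2, E 1.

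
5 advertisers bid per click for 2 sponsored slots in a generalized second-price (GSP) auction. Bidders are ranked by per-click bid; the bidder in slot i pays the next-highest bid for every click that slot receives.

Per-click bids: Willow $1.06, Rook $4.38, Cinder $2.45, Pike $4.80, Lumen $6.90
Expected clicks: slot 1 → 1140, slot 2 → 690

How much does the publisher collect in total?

Sorting advertisers: $6.90 (Lumen) > $4.80 (Pike) > $4.38 (Rook) > …
Slot 1: Lumen pays $4.80 × 1140 = $5472.00
Slot 2: Pike pays $4.38 × 690 = $3022.20
Total = $8494.20

Total revenue: $8494.20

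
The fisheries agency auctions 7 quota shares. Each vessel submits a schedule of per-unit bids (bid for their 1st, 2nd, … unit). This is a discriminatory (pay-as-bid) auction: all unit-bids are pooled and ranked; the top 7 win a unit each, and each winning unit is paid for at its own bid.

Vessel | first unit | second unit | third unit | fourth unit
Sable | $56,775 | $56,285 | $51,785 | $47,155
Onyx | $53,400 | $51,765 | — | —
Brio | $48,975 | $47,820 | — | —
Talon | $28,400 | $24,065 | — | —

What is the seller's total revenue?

Total revenue: $366,805

Pooled unit-bids ranked (top 7): 56,775 (Sable-1), 56,285 (Sable-2), 53,400 (Onyx-1), 51,785 (Sable-3), 51,765 (Onyx-2), 48,975 (Brio-1), 47,820 (Brio-2)
Next rejected bid: $47,155 (not a price — pay-as-bid).
Each winning unit pays its own bid.
Revenue = 56,775 + 56,285 + 53,400 + 51,785 + 51,765 + 48,975 + 47,820 = $366,805.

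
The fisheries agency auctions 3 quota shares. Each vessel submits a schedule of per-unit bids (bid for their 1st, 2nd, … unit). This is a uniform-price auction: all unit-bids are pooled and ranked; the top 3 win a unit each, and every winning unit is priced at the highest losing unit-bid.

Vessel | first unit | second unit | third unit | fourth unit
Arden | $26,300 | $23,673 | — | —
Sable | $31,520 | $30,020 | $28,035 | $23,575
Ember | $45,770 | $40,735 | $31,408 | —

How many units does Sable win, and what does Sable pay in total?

Pooled unit-bids ranked (top 3): 45,770 (Ember-1), 40,735 (Ember-2), 31,520 (Sable-1)
The (k+1)-th unit-bid is $31,408.
Sable wins 1 unit(s) at $31,408 each.

Sable: 1 unit, pays $31,408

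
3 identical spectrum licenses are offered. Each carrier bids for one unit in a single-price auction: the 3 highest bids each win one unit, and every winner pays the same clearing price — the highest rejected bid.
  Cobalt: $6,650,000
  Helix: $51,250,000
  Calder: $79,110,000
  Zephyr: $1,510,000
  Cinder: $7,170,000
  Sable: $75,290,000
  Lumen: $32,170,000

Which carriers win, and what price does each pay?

Calder, Sable, Helix; each pays $32,170,000

Ordering the bids: 79,110,000 (Calder), 75,290,000 (Sable), 51,250,000 (Helix), 32,170,000 (Lumen), 7,170,000 (Cinder), …
Top 3: Calder, Sable, Helix.
First losing bid is Lumen's $32,170,000, which sets the uniform price.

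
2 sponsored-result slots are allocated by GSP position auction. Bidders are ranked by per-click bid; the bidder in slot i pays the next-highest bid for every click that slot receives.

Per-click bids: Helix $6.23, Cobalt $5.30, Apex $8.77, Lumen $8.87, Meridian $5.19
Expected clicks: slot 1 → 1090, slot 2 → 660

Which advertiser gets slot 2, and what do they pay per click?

Apex; $6.23 per click

Sorting advertisers: $8.87 (Lumen) > $8.77 (Apex) > $6.23 (Helix) > …
Slot 2 goes to the second-ranked bidder, Apex, who pays the next bid down: $6.23/click.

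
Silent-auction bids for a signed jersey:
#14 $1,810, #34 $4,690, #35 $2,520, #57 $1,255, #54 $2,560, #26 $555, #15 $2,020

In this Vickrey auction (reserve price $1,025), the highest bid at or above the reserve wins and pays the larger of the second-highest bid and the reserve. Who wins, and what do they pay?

Bids ranked: 4,690 (#34) > 2,560 (#54) > 2,520 (#35) > 2,020 (#15) > 1,810 (#14) > 1,255 (#57) > …
Highest eligible bid: #34 at $4,690.
max(second-highest $2,560, reserve $1,025) = $2,560; the reserve does not bind.

#34 pays $2,560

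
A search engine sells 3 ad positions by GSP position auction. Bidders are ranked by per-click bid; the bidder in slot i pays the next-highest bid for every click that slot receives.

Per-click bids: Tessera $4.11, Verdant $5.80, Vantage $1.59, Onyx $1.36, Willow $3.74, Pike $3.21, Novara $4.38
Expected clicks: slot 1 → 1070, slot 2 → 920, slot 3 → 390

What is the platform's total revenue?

Ranked by bid: $5.80 (Verdant) > $4.38 (Novara) > $4.11 (Tessera) > $3.74 (Willow) > …
Slot 1: Verdant pays $4.38 × 1070 = $4686.60
Slot 2: Novara pays $4.11 × 920 = $3781.20
Slot 3: Tessera pays $3.74 × 390 = $1458.60
Total = $9926.40

Total revenue: $9926.40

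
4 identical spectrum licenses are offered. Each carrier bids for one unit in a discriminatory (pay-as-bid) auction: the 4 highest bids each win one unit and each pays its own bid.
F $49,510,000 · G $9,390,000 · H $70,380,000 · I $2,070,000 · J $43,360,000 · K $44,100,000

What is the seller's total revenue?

Bids ranked high→low: 70,380,000 (H), 49,510,000 (F), 44,100,000 (K), 43,360,000 (J), 9,390,000 (G), 2,070,000 (I)
Top 4: H, F, K, J.
Total revenue = 70,380,000 + 49,510,000 + 44,100,000 + 43,360,000 = $207,350,000.

Total revenue: $207,350,000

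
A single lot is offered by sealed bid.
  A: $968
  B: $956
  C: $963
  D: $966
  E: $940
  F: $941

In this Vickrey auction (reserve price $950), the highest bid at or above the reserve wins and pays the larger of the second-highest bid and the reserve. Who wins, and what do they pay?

Bids in order: 968 (A) > 966 (D) > 963 (C) > 956 (B) > 941 (F) > 940 (E)
Highest eligible bid: A at $968.
Second-highest bid $966 exceeds the reserve $950 → payment $966.

A pays $966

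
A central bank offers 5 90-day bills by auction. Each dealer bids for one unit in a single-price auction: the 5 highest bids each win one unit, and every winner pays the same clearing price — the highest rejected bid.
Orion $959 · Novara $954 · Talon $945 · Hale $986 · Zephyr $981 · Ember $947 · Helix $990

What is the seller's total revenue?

Total revenue: $4,735

Ordering the bids: 990 (Helix), 986 (Hale), 981 (Zephyr), 959 (Orion), 954 (Novara), 947 (Ember), 945 (Talon)
Winners (5 units): Helix, Hale, Zephyr, Orion, Novara.
Clearing price = highest rejected bid = $947.
Total revenue = 5 × $947 = $4,735.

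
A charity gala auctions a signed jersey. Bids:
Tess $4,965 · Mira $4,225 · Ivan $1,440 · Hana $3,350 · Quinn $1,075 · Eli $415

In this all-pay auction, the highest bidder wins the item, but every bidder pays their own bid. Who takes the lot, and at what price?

Rule: the highest bidder wins the item, but every bidder pays their own bid.
Bids ranked: 4,965 (Tess) > 4,225 (Mira) > 3,350 (Hana) > 1,440 (Ivan) > 1,075 (Quinn) > 415 (Eli)
Tess wins with the top bid; all bids are sunk regardless.

Tess pays $4,965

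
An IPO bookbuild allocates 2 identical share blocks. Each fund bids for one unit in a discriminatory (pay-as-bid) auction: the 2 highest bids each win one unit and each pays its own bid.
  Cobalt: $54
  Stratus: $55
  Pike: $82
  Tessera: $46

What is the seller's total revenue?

Total revenue: $137

Bids ranked high→low: 82 (Pike), 55 (Stratus), 54 (Cobalt), 46 (Tessera)
The 2 highest are Pike, Stratus.
Total revenue = 82 + 55 = $137.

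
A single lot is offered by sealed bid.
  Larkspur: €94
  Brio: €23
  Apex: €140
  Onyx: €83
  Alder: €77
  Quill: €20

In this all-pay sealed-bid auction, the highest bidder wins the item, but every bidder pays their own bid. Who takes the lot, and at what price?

Apex pays €140

Bids in order: 140 (Apex) > 94 (Larkspur) > 83 (Onyx) > 77 (Alder) > 23 (Brio) > 20 (Quill)
Apex is highest and takes the item; every bidder forfeits their bid.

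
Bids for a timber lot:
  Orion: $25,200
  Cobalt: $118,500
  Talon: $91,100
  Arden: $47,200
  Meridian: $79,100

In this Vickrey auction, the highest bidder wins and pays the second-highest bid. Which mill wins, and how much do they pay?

Cobalt pays $91,100

Vickrey auction: the highest bidder wins and pays the second-highest bid.
Bids ranked: 118,500 (Cobalt) > 91,100 (Talon) > 79,100 (Meridian) > 47,200 (Arden) > 25,200 (Orion)
Cobalt wins with the highest bid; price is set by the runner-up at $91,100.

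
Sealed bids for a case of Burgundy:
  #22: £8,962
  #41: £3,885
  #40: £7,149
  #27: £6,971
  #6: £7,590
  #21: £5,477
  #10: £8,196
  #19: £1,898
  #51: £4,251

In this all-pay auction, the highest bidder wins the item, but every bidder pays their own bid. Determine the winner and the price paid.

All-pay auction: the highest bidder wins the item, but every bidder pays their own bid.
Bids ranked: 8,962 (#22) > 8,196 (#10) > 7,590 (#6) > 7,149 (#40) > 6,971 (#27) > 5,477 (#21) > …
#22 wins with the top bid; all bids are sunk regardless.

#22 pays £8,962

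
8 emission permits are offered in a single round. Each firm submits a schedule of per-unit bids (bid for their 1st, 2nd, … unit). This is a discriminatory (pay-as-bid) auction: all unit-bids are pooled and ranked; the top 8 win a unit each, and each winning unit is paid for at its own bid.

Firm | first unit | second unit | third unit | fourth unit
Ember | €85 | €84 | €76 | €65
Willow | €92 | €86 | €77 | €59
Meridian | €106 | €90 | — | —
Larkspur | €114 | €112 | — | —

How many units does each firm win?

Ember 2, Larkspur 2, Meridian 2, Willow 2

Pooled unit-bids ranked (top 8): 114 (Larkspur-1), 112 (Larkspur-2), 106 (Meridian-1), 92 (Willow-1), 90 (Meridian-2), 86 (Willow-2), 85 (Ember-1), 84 (Ember-2)
Next rejected bid: €77 (not a price — pay-as-bid).
Allocation: Ember 2, Larkspur 2, Meridian 2, Willow 2.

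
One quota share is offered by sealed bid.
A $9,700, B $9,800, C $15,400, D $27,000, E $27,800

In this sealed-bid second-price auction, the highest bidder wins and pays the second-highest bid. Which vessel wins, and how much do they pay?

E pays $27,000

Bids in order: 27,800 (E) > 27,000 (D) > 15,400 (C) > 9,800 (B) > 9,700 (A)
E is highest; pays the second-highest bid, $27,000.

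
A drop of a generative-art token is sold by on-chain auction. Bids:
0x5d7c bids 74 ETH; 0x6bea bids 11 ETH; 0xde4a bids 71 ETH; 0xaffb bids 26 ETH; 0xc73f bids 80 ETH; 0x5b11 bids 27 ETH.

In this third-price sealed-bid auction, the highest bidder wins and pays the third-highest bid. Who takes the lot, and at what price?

Third-price sealed-bid auction: the highest bidder wins and pays the third-highest bid.
Bids in order: 80 (0xc73f) > 74 (0x5d7c) > 71 (0xde4a) > 27 (0x5b11) > 26 (0xaffb) > 11 (0x6bea)
0xc73f wins; payment is bid #3 in the ranking = 71 ETH.

0xc73f pays 71 ETH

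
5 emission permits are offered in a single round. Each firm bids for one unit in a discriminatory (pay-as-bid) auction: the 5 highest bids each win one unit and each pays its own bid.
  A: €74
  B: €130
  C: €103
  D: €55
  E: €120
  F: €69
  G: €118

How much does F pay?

Bids ranked high→low: 130 (B), 120 (E), 118 (G), 103 (C), 74 (A), 69 (F), 55 (D)
Top 5: B, E, G, C, A.
F does not win → €0.

F pays €0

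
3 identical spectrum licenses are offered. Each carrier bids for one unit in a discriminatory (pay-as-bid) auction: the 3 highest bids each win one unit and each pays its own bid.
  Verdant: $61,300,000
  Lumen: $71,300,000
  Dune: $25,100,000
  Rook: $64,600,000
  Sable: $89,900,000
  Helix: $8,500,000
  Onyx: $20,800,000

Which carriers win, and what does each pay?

Sable $89,900,000, Lumen $71,300,000, Rook $64,600,000

Sorting: 89,900,000 (Sable), 71,300,000 (Lumen), 64,600,000 (Rook), 61,300,000 (Verdant), 25,100,000 (Dune), …
The 3 highest are Sable, Lumen, Rook.
Each winner pays its own bid: Sable $89,900,000, Lumen $71,300,000, Rook $64,600,000.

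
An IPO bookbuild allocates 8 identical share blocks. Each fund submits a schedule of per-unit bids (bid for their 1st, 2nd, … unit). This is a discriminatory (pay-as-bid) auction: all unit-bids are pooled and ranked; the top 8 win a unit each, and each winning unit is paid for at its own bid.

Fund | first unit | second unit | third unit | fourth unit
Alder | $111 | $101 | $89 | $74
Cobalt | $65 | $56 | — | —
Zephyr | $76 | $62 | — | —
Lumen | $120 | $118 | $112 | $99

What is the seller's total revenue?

All unit-bids, highest first — top 8: 120 (Lumen-1), 118 (Lumen-2), 112 (Lumen-3), 111 (Alder-1), 101 (Alder-2), 99 (Lumen-4), 89 (Alder-3), 76 (Zephyr-1)
Next rejected bid: $74 (not a price — pay-as-bid).
Each winning unit pays its own bid.
Revenue = 120 + 118 + 112 + 111 + 101 + 99 + 89 + 76 = $826.

Total revenue: $826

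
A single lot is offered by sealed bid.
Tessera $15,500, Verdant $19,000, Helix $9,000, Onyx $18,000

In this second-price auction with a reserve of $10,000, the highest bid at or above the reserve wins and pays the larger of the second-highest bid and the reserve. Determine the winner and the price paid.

Verdant pays $18,000

Rule: the highest bid at or above the reserve wins and pays the larger of the second-highest bid and the reserve.
Bids ranked: 19,000 (Verdant) > 18,000 (Onyx) > 15,500 (Tessera) > 9,000 (Helix)
Highest eligible bid: Verdant at $19,000.
Second-highest bid $18,000 exceeds the reserve $10,000 → payment $18,000.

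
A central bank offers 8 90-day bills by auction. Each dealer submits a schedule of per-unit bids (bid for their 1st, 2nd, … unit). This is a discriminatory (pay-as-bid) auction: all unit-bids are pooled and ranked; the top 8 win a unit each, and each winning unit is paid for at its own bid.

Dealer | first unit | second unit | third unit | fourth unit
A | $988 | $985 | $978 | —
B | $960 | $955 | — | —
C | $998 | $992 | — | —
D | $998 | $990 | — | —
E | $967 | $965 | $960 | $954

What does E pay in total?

E pays $967

Merging the schedules and taking the best 8: 998 (C-1), 998 (D-1), 992 (C-2), 990 (D-2), 988 (A-1), 985 (A-2), 978 (A-3), 967 (E-1)
Next rejected bid: $965 (not a price — pay-as-bid).
E's winning unit-bids: 967 = $967.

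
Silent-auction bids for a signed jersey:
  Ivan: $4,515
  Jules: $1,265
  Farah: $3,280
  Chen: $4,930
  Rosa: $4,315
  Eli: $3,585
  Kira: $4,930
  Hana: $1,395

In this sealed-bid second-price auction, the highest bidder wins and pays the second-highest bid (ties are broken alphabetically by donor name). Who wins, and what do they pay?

Chen pays $4,930

Rule: the highest bidder wins and pays the second-highest bid.
Bids ranked: 4,930 (Chen) > 4,930 (Kira) > 4,515 (Ivan) > 4,315 (Rosa) > 3,585 (Eli) > 3,280 (Farah) > …
Chen and Kira tie at $4,930; tie-break gives it to Chen.
Second-price: Chen pays Kira's bid of $4,930.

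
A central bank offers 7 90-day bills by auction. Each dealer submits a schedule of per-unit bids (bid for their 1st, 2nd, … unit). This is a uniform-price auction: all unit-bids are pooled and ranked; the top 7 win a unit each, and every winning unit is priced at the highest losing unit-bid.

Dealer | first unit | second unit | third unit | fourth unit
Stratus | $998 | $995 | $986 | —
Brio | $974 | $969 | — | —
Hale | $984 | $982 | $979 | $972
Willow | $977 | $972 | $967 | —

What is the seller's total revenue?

Merging the schedules and taking the best 7: 998 (Stratus-1), 995 (Stratus-2), 986 (Stratus-3), 984 (Hale-1), 982 (Hale-2), 979 (Hale-3), 977 (Willow-1)
Highest rejected unit-bid = $974.
Allocation: Hale 3, Stratus 3, Willow 1. Every unit priced at $974.
Revenue = 7 × 974 = $6,818.

Total revenue: $6,818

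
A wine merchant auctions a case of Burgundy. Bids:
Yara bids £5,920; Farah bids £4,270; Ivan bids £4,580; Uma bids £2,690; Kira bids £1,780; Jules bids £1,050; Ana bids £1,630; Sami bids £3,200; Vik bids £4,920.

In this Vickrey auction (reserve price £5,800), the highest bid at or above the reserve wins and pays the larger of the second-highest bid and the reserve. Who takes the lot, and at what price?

Yara pays £5,800

Rule: the highest bid at or above the reserve wins and pays the larger of the second-highest bid and the reserve.
Bids in order: 5,920 (Yara) > 4,920 (Vik) > 4,580 (Ivan) > 4,270 (Farah) > 3,200 (Sami) > 2,690 (Uma) > …
Highest eligible bid: Yara at £5,920.
max(second-highest £4,920, reserve £5,800) = £5,800.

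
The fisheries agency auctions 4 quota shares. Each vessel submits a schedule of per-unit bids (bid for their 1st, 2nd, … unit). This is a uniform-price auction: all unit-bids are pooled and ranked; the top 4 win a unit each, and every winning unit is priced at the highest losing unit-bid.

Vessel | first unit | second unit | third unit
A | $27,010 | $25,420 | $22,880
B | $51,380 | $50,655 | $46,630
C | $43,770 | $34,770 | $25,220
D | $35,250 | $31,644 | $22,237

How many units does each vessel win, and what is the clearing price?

B 3, C 1; clearing price $35,250

All unit-bids, highest first — top 4: 51,380 (B-1), 50,655 (B-2), 46,630 (B-3), 43,770 (C-1)
Highest rejected unit-bid = $35,250.
Allocation: B 3, C 1.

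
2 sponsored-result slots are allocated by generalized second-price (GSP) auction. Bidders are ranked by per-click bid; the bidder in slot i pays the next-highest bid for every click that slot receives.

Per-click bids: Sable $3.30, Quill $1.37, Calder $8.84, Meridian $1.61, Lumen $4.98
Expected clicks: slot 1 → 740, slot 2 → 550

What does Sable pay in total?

Per-click bids in order: $8.84 (Calder) > $4.98 (Lumen) > $3.30 (Sable) > …
Sable ranks below slot 2 → no slot, pays nothing.

Sable pays $0.00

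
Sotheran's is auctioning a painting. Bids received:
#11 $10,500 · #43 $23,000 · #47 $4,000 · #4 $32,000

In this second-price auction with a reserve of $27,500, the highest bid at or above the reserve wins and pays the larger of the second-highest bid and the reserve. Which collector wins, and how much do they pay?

#4 pays $27,500

Rule: the highest bid at or above the reserve wins and pays the larger of the second-highest bid and the reserve.
Bids in order: 32,000 (#4) > 23,000 (#43) > 10,500 (#11) > 4,000 (#47)
#4 has the top bid at or above the reserve ($32,000).
Second-highest bid $23,000 is below the reserve $27,500, so the reserve binds → payment $27,500.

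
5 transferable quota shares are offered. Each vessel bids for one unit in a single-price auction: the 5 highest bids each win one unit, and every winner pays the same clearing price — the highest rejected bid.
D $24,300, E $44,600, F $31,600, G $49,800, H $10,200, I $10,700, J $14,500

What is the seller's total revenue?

Sorting: 49,800 (G), 44,600 (E), 31,600 (F), 24,300 (D), 14,500 (J), 10,700 (I), 10,200 (H)
Top 5: G, E, F, D, J.
Highest unsuccessful bid: $10,700 → clearing price.
Total revenue = 5 × $10,700 = $53,500.

Total revenue: $53,500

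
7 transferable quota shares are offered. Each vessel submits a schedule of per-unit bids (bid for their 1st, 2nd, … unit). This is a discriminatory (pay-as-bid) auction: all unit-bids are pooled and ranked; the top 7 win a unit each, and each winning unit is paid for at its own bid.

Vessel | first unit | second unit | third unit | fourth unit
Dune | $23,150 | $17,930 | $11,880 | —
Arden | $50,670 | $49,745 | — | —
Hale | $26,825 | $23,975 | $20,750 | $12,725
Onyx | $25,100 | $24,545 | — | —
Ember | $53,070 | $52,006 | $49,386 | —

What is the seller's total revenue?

Pooled unit-bids ranked (top 7): 53,070 (Ember-1), 52,006 (Ember-2), 50,670 (Arden-1), 49,745 (Arden-2), 49,386 (Ember-3), 26,825 (Hale-1), 25,100 (Onyx-1)
Next rejected bid: $24,545 (not a price — pay-as-bid).
Each winning unit pays its own bid.
Revenue = 53,070 + 52,006 + 50,670 + 49,745 + 49,386 + 26,825 + 25,100 = $306,802.

Total revenue: $306,802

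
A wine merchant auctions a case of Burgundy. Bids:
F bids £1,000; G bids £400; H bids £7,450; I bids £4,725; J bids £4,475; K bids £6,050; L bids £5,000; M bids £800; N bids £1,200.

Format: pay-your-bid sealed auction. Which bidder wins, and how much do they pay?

Pay-your-bid sealed auction: the highest bidder wins and pays their own bid.
Bids in order: 7,450 (H) > 6,050 (K) > 5,000 (L) > 4,725 (I) > 4,475 (J) > 1,200 (N) > …
H is highest → pays own bid, £7,450.

H pays £7,450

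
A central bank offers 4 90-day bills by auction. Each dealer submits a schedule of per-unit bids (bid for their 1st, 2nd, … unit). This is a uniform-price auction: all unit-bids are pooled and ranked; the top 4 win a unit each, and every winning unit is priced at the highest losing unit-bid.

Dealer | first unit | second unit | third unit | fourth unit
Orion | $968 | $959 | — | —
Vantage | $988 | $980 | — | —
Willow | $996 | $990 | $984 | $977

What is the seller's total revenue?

All unit-bids, highest first — top 4: 996 (Willow-1), 990 (Willow-2), 988 (Vantage-1), 984 (Willow-3)
Highest rejected unit-bid = $980.
Allocation: Vantage 1, Willow 3. Every unit priced at $980.
Revenue = 4 × 980 = $3,920.

Total revenue: $3,920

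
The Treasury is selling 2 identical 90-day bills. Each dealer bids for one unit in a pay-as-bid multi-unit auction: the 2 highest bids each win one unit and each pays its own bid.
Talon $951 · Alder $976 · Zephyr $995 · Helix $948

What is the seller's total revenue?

Total revenue: $1,971

Sorting: 995 (Zephyr), 976 (Alder), 951 (Talon), 948 (Helix)
The 2 highest are Zephyr, Alder.
Total revenue = 995 + 976 = $1,971.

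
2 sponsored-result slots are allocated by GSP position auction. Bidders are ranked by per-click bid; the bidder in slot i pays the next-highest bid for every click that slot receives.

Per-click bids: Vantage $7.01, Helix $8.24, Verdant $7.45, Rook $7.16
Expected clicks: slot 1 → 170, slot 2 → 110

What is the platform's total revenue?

Total revenue: $2054.10

Ranked by bid: $8.24 (Helix) > $7.45 (Verdant) > $7.16 (Rook) > …
Slot 1: Helix pays $7.45 × 170 = $1266.50
Slot 2: Verdant pays $7.16 × 110 = $787.60
Total = $2054.10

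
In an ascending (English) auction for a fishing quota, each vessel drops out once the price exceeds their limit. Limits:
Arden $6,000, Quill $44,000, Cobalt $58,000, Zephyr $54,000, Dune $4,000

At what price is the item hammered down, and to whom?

Cobalt wins at $54,000

Sorting limits: 58,000 (Cobalt) > 54,000 (Zephyr) > 44,000 (Quill) > 6,000 (Arden) > 4,000 (Dune)
Once the price passes $54,000, only Cobalt is left; the hammer falls at Zephyr's limit of $54,000.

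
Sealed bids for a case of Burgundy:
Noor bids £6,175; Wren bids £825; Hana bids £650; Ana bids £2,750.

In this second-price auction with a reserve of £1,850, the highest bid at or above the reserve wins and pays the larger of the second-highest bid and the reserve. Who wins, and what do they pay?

Bids in order: 6,175 (Noor) > 2,750 (Ana) > 825 (Wren) > 650 (Hana)
Noor has the top bid at or above the reserve (£6,175).
max(second-highest £2,750, reserve £1,850) = £2,750; the reserve does not bind.

Noor pays £2,750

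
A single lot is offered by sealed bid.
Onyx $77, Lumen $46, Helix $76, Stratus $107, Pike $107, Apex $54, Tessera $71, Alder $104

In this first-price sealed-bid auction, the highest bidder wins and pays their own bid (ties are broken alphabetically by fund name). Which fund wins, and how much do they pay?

Pike pays $107

Sorting bids: 107 (Pike) > 107 (Stratus) > 104 (Alder) > 77 (Onyx) > 76 (Helix) > 71 (Tessera) > …
Tie at $107 → Pike wins by tie-break.
Pike has the highest bid and pays exactly that: $107.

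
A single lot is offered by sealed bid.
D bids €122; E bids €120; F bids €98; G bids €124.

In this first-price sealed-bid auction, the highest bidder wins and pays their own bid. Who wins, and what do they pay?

G pays €124

Rule: the highest bidder wins and pays their own bid.
Sorting bids: 124 (G) > 122 (D) > 120 (E) > 98 (F)
G is highest → pays own bid, €124.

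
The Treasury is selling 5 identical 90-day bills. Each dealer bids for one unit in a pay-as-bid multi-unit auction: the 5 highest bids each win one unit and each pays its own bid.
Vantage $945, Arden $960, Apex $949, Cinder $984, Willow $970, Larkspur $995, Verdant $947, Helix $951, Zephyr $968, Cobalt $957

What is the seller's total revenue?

Total revenue: $4,877

Sorting: 995 (Larkspur), 984 (Cinder), 970 (Willow), 968 (Zephyr), 960 (Arden), 957 (Cobalt), 951 (Helix), …
The 5 highest are Larkspur, Cinder, Willow, Zephyr, Arden.
Total revenue = 995 + 984 + 970 + 968 + 960 = $4,877.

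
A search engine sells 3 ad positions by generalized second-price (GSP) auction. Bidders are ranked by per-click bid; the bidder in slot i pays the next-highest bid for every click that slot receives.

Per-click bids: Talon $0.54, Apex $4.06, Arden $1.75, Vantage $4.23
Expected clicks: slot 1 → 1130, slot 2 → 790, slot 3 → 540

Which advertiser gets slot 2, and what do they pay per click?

Sorting advertisers: $4.23 (Vantage) > $4.06 (Apex) > $1.75 (Arden) > $0.54 (Talon)
Slot 2 goes to the second-ranked bidder, Apex, who pays the next bid down: $1.75/click.

Apex; $1.75 per click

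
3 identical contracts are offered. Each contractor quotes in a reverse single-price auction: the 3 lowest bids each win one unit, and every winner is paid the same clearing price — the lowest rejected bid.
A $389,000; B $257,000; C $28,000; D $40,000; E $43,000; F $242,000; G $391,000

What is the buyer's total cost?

Sorting: 28,000 (C), 40,000 (D), 43,000 (E), 242,000 (F), 257,000 (B), …
The 3 lowest are C, D, E.
First losing bid is F's $242,000, which sets the uniform price.
Total cost = 3 × $242,000 = $726,000.

Total cost: $726,000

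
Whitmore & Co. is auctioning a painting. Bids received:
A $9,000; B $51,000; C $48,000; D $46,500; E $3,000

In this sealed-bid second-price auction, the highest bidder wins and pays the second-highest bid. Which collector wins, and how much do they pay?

Sorting bids: 51,000 (B) > 48,000 (C) > 46,500 (D) > 9,000 (A) > 3,000 (E)
B wins with the highest bid; price is set by the runner-up at $48,000.

B pays $48,000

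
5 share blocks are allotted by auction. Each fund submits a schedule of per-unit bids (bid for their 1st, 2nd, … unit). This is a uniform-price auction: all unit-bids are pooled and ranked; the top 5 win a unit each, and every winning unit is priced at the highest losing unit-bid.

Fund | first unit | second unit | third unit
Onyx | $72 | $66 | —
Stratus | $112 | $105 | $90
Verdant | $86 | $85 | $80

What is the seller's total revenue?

Total revenue: $400

Merging the schedules and taking the best 5: 112 (Stratus-1), 105 (Stratus-2), 90 (Stratus-3), 86 (Verdant-1), 85 (Verdant-2)
The (k+1)-th unit-bid is $80.
Allocation: Stratus 3, Verdant 2. Every unit priced at $80.
Revenue = 5 × 80 = $400.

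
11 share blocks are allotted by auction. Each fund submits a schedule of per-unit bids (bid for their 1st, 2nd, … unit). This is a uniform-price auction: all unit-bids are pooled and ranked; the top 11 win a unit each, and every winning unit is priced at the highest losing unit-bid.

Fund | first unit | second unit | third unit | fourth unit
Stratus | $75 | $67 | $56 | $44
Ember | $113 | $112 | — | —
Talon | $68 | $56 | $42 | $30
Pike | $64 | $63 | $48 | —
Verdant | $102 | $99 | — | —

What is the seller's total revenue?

All unit-bids, highest first — top 11: 113 (Ember-1), 112 (Ember-2), 102 (Verdant-1), 99 (Verdant-2), 75 (Stratus-1), 68 (Talon-1), 67 (Stratus-2), 64 (Pike-1), 63 (Pike-2), 56 (Stratus-3), 56 (Talon-2)
Highest rejected unit-bid = $48.
Allocation: Ember 2, Pike 2, Stratus 3, Talon 2, Verdant 2. Every unit priced at $48.
Revenue = 11 × 48 = $528.

Total revenue: $528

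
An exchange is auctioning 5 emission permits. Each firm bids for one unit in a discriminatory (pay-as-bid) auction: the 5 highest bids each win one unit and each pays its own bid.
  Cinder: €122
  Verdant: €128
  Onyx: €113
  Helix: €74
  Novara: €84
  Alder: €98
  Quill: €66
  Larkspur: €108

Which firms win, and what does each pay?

Verdant €128, Cinder €122, Onyx €113, Larkspur €108, Alder €98

Sorting: 128 (Verdant), 122 (Cinder), 113 (Onyx), 108 (Larkspur), 98 (Alder), 84 (Novara), 74 (Helix), …
Winners (5 units): Verdant, Cinder, Onyx, Larkspur, Alder.
Each winner pays its own bid: Verdant €128, Cinder €122, Onyx €113, Larkspur €108, Alder €98.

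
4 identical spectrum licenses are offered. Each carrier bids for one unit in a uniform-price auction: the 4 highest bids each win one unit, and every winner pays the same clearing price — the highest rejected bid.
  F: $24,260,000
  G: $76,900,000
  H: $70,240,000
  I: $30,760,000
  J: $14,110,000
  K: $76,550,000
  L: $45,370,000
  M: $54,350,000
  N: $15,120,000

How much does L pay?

L pays $0

Ordering the bids: 76,900,000 (G), 76,550,000 (K), 70,240,000 (H), 54,350,000 (M), 45,370,000 (L), 30,760,000 (I), …
Winners (4 units): G, K, H, M.
Highest unsuccessful bid: $45,370,000 → clearing price.
L does not win → pays $0.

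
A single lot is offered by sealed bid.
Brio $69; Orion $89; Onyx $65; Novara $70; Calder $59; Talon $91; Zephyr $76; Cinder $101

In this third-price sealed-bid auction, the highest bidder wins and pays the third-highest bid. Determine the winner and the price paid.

Cinder pays $89

Third-price sealed-bid auction: the highest bidder wins and pays the third-highest bid.
Bids ranked: 101 (Cinder) > 91 (Talon) > 89 (Orion) > 76 (Zephyr) > 70 (Novara) > 69 (Brio) > …
Cinder wins; payment is bid #3 in the ranking = $89.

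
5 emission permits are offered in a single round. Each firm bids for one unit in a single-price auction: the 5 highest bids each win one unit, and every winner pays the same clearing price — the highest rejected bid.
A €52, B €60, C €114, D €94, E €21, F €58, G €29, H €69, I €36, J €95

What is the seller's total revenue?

Total revenue: €290

Bids ranked high→low: 114 (C), 95 (J), 94 (D), 69 (H), 60 (B), 58 (F), 52 (A), …
Winners (5 units): C, J, D, H, B.
First losing bid is F's €58, which sets the uniform price.
Total revenue = 5 × €58 = €290.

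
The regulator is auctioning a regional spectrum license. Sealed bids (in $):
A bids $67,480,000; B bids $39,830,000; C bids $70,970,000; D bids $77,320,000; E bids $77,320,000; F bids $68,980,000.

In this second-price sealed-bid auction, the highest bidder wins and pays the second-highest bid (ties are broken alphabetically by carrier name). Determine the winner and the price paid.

D pays $77,320,000

Bids in order: 77,320,000 (D) > 77,320,000 (E) > 70,970,000 (C) > 68,980,000 (F) > 67,480,000 (A) > 39,830,000 (B)
D and E tie at $77,320,000; tie-break gives it to D.
D is highest; pays the second-highest bid, $77,320,000.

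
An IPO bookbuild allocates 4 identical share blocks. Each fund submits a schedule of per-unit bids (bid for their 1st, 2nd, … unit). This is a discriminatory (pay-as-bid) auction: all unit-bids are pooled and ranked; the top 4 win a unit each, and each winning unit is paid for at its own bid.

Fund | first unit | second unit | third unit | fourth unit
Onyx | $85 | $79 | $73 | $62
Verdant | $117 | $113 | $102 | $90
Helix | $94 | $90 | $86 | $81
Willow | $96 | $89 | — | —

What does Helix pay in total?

Helix pays $0

All unit-bids, highest first — top 4: 117 (Verdant-1), 113 (Verdant-2), 102 (Verdant-3), 96 (Willow-1)
Next rejected bid: $94 (not a price — pay-as-bid).
Helix wins no units.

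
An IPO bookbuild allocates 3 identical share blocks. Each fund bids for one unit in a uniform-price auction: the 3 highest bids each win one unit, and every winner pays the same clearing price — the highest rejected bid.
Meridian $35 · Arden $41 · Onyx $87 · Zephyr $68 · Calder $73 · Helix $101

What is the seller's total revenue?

Sorting: 101 (Helix), 87 (Onyx), 73 (Calder), 68 (Zephyr), 41 (Arden), …
The 3 highest are Helix, Onyx, Calder.
First losing bid is Zephyr's $68, which sets the uniform price.
Total revenue = 3 × $68 = $204.

Total revenue: $204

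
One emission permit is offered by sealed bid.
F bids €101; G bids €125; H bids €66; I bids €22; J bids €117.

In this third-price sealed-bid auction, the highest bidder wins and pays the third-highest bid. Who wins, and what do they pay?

Third-price sealed-bid auction: the highest bidder wins and pays the third-highest bid.
Sorting bids: 125 (G) > 117 (J) > 101 (F) > 66 (H) > 22 (I)
G is highest; pays the third-highest bid, €101.

G pays €101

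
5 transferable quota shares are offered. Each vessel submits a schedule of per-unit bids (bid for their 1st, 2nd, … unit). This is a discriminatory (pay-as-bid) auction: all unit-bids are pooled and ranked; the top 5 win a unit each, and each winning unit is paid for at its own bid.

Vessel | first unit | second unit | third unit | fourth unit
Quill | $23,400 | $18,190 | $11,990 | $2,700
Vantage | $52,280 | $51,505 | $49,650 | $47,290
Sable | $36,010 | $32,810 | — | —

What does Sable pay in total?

All unit-bids, highest first — top 5: 52,280 (Vantage-1), 51,505 (Vantage-2), 49,650 (Vantage-3), 47,290 (Vantage-4), 36,010 (Sable-1)
Next rejected bid: $32,810 (not a price — pay-as-bid).
Sable's winning unit-bids: 36,010 = $36,010.

Sable pays $36,010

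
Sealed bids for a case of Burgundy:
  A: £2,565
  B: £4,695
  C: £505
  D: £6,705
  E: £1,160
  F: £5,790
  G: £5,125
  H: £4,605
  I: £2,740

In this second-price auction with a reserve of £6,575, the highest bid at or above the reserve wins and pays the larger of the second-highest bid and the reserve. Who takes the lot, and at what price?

D pays £6,575

Bids ranked: 6,705 (D) > 5,790 (F) > 5,125 (G) > 4,695 (B) > 4,605 (H) > 2,740 (I) > …
D has the top bid at or above the reserve (£6,705).
Second-highest bid £5,790 is below the reserve £6,575, so the reserve binds → payment £6,575.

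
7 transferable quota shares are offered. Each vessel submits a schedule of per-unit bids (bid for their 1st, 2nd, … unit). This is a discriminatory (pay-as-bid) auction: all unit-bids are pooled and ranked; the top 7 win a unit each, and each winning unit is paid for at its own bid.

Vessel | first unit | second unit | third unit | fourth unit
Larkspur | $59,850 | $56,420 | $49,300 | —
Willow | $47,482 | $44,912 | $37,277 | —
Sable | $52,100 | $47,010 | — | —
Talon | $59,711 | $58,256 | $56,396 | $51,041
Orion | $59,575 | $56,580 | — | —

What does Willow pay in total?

Pooled unit-bids ranked (top 7): 59,850 (Larkspur-1), 59,711 (Talon-1), 59,575 (Orion-1), 58,256 (Talon-2), 56,580 (Orion-2), 56,420 (Larkspur-2), 56,396 (Talon-3)
Next rejected bid: $52,100 (not a price — pay-as-bid).
Willow wins no units.

Willow pays $0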